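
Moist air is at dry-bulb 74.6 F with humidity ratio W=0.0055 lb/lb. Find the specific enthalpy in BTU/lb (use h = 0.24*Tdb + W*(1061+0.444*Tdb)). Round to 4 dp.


h = 0.24*74.6 + 0.0055*(1061+0.444*74.6) = 23.9217 BTU/lb

23.9217 BTU/lb


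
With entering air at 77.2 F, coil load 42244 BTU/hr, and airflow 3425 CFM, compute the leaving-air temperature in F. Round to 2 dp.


dT = 42244/(1.08*3425) = 11.4204
T_leave = 77.2 - 11.4204 = 65.78 F

65.78 F


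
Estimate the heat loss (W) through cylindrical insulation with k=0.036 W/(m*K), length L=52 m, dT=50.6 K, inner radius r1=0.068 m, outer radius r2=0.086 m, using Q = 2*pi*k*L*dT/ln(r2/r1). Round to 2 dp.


Q = 2*pi*0.036*52*50.6/ln(0.086/0.068) = 2534.34 W

2534.34 W


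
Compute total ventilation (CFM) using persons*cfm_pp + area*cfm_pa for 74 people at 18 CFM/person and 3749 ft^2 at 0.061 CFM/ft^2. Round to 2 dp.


Total = 74*18 + 3749*0.061 = 1560.69 CFM

1560.69 CFM


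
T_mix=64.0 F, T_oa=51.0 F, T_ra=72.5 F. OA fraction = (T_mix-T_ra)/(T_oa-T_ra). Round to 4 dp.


frac = (64.0 - 72.5) / (51.0 - 72.5) = 0.3953

0.3953


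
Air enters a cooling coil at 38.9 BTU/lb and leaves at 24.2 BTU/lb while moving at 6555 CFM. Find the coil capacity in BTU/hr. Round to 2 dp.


Q = 4.5 * 6555 * (38.9 - 24.2) = 433613.25 BTU/hr

433613.25 BTU/hr


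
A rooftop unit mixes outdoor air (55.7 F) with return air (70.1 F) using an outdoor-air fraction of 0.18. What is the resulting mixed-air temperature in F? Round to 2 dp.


T_mix = 0.18*55.7 + 0.82*70.1 = 67.51 F

67.51 F


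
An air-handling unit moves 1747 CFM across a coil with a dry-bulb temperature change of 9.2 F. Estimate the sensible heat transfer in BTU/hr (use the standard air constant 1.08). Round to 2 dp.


Q = 1.08 * 1747 * 9.2 = 17358.19 BTU/hr

17358.19 BTU/hr


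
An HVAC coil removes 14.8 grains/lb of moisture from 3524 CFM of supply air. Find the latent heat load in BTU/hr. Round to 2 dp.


Q = 0.68 * 3524 * 14.8 = 35465.54 BTU/hr

35465.54 BTU/hr


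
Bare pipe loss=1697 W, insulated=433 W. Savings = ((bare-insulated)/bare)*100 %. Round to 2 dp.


Savings = ((1697-433)/1697)*100 = 74.48 %

74.48 %


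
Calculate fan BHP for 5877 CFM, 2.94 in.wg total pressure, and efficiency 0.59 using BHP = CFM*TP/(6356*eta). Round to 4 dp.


BHP = 5877 * 2.94 / (6356 * 0.59) = 4.6075 hp

4.6075 hp


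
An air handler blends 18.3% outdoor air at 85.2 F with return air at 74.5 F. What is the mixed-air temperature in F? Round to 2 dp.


T_mix = 74.5 + (18.3/100)*(85.2-74.5) = 76.46 F

76.46 F


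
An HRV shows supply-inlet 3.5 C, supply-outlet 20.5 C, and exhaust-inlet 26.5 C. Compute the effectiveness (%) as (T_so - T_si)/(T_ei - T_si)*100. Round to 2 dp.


eff = (20.5-3.5)/(26.5-3.5)*100 = 73.91 %

73.91 %


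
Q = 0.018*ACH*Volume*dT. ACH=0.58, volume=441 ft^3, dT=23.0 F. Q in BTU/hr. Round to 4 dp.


Q = 0.018 * 0.58 * 441 * 23.0 = 105.8929 BTU/hr

105.8929 BTU/hr


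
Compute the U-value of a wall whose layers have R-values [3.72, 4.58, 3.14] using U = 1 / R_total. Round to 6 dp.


R_total = 3.72 + 4.58 + 3.14 = 11.44
U = 1/11.44 = 0.087413

0.087413


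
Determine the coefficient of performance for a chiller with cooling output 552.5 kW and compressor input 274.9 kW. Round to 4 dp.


COP = 552.5 / 274.9 = 2.0098

2.0098


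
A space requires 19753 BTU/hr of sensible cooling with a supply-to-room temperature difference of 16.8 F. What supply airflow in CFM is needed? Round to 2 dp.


CFM = 19753 / (1.08 * 16.8) = 1088.68

1088.68 CFM


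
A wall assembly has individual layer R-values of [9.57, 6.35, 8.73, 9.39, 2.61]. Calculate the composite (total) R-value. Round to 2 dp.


R_total = 9.57 + 6.35 + 8.73 + 9.39 + 2.61 = 36.65

36.65


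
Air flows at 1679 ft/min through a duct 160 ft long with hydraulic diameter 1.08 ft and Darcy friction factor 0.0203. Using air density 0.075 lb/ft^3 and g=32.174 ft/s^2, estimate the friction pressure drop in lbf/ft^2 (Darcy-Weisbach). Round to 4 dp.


v_fps = 1679/60 = 27.9833 ft/s
dp = 0.0203*(160/1.08)*0.075*27.9833^2/(2*32.174) = 2.7448 lbf/ft^2

2.7448 lbf/ft^2


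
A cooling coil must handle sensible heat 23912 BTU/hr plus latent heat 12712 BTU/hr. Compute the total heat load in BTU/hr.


Qt = 23912 + 12712 = 36624 BTU/hr

36624 BTU/hr


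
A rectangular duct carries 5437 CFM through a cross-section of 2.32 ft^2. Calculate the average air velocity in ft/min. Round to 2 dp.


V = 5437 / 2.32 = 2343.53 ft/min

2343.53 ft/min


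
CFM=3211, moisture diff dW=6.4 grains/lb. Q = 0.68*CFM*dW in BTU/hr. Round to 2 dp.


Q = 0.68 * 3211 * 6.4 = 13974.27 BTU/hr

13974.27 BTU/hr


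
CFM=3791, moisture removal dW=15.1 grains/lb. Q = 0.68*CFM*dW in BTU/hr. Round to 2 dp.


Q = 0.68 * 3791 * 15.1 = 38925.99 BTU/hr

38925.99 BTU/hr


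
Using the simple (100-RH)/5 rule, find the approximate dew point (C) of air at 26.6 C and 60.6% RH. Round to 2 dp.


Td = 26.6 - (100-60.6)/5 = 18.72 C

18.72 C


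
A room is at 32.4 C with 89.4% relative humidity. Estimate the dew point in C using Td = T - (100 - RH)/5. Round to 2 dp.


Td = 32.4 - (100-89.4)/5 = 30.28 C

30.28 C


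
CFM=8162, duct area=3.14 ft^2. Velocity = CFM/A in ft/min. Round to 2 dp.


V = 8162 / 3.14 = 2599.36 ft/min

2599.36 ft/min


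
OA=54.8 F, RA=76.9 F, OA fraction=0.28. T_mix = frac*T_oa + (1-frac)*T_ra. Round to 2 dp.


T_mix = 0.28*54.8 + 0.72*76.9 = 70.71 F

70.71 F


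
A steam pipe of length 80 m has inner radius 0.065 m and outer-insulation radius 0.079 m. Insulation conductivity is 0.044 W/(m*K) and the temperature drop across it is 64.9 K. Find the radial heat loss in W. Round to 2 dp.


Q = 2*pi*0.044*80*64.9/ln(0.079/0.065) = 7358.64 W

7358.64 W


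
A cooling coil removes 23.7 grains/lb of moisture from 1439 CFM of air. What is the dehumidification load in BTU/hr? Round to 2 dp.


Q = 0.68 * 1439 * 23.7 = 23190.92 BTU/hr

23190.92 BTU/hr


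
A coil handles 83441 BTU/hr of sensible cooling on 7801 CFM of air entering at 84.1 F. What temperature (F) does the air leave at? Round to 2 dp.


dT = 83441/(1.08*7801) = 9.9039
T_leave = 84.1 - 9.9039 = 74.20 F

74.20 F


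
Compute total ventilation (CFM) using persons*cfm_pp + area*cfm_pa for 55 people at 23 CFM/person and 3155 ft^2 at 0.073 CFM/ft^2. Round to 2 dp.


Total = 55*23 + 3155*0.073 = 1495.32 CFM

1495.32 CFM


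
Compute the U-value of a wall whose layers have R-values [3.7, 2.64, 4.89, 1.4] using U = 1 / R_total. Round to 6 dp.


R_total = 3.7 + 2.64 + 4.89 + 1.4 = 12.63
U = 1/12.63 = 0.079177

0.079177


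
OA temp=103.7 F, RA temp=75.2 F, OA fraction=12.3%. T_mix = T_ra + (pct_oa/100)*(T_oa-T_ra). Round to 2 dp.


T_mix = 75.2 + (12.3/100)*(103.7-75.2) = 78.71 F

78.71 F


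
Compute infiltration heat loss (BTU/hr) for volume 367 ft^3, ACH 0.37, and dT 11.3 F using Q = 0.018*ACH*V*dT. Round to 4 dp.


Q = 0.018 * 0.37 * 367 * 11.3 = 27.6197 BTU/hr

27.6197 BTU/hr


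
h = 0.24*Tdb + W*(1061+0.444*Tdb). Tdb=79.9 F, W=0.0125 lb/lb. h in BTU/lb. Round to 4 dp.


h = 0.24*79.9 + 0.0125*(1061+0.444*79.9) = 32.8819 BTU/lb

32.8819 BTU/lb


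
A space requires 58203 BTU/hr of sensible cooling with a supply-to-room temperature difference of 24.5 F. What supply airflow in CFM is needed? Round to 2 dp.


CFM = 58203 / (1.08 * 24.5) = 2199.66

2199.66 CFM


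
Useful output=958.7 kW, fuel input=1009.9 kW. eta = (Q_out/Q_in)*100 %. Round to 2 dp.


eta = (958.7/1009.9)*100 = 94.93 %

94.93 %


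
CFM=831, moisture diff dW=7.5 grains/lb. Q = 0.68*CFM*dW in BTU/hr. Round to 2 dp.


Q = 0.68 * 831 * 7.5 = 4238.10 BTU/hr

4238.10 BTU/hr


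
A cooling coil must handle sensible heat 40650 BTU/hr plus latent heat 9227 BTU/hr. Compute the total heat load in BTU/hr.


Qt = 40650 + 9227 = 49877 BTU/hr

49877 BTU/hr


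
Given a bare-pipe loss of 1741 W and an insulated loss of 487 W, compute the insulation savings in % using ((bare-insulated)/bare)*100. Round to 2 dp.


Savings = ((1741-487)/1741)*100 = 72.03 %

72.03 %


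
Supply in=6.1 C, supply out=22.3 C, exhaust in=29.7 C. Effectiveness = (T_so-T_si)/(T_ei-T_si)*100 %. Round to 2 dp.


eff = (22.3-6.1)/(29.7-6.1)*100 = 68.64 %

68.64 %


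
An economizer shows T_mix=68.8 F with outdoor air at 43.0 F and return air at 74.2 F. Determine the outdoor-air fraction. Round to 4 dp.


frac = (68.8 - 74.2) / (43.0 - 74.2) = 0.1731

0.1731


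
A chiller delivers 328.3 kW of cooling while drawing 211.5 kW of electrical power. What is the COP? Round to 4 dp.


COP = 328.3 / 211.5 = 1.5522

1.5522


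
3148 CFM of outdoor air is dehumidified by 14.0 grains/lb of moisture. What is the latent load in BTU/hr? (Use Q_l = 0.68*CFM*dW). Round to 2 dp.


Q = 0.68 * 3148 * 14.0 = 29968.96 BTU/hr

29968.96 BTU/hr


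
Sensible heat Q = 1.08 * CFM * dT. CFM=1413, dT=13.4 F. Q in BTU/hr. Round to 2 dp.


Q = 1.08 * 1413 * 13.4 = 20448.94 BTU/hr

20448.94 BTU/hr


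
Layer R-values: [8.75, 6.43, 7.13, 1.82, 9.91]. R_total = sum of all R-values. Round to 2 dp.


R_total = 8.75 + 6.43 + 7.13 + 1.82 + 9.91 = 34.04

34.04


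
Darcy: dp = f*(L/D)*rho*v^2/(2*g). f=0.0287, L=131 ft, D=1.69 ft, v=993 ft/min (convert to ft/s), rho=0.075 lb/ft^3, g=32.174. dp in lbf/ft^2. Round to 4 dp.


v_fps = 993/60 = 16.55 ft/s
dp = 0.0287*(131/1.69)*0.075*16.55^2/(2*32.174) = 0.7102 lbf/ft^2

0.7102 lbf/ft^2


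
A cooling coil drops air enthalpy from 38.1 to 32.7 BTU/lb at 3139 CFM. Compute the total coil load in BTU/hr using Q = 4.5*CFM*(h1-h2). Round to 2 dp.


Q = 4.5 * 3139 * (38.1 - 32.7) = 76277.70 BTU/hr

76277.70 BTU/hr


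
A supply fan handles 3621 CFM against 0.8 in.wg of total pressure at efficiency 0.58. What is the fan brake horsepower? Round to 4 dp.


BHP = 3621 * 0.8 / (6356 * 0.58) = 0.7858 hp

0.7858 hp


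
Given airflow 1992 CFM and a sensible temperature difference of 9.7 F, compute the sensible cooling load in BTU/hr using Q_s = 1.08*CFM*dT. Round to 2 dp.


Q = 1.08 * 1992 * 9.7 = 20868.19 BTU/hr

20868.19 BTU/hr


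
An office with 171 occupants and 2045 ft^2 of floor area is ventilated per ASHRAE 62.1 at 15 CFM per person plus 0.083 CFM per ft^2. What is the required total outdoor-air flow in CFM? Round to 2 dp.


Total = 171*15 + 2045*0.083 = 2734.74 CFM

2734.74 CFM


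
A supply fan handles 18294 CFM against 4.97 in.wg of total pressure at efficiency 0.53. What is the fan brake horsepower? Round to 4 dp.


BHP = 18294 * 4.97 / (6356 * 0.53) = 26.9902 hp

26.9902 hp


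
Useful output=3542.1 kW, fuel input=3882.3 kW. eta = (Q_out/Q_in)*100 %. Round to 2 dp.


eta = (3542.1/3882.3)*100 = 91.24 %

91.24 %


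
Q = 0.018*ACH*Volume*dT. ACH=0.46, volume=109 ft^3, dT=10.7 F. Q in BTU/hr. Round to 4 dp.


Q = 0.018 * 0.46 * 109 * 10.7 = 9.6570 BTU/hr

9.6570 BTU/hr


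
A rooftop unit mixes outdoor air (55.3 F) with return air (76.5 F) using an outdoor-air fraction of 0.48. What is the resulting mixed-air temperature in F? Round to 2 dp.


T_mix = 0.48*55.3 + 0.52*76.5 = 66.32 F

66.32 F


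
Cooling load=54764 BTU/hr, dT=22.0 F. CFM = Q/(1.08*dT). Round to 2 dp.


CFM = 54764 / (1.08 * 22.0) = 2304.88

2304.88 CFM


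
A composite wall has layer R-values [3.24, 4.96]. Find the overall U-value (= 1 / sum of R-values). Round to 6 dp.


R_total = 3.24 + 4.96 = 8.20
U = 1/8.20 = 0.121951

0.121951


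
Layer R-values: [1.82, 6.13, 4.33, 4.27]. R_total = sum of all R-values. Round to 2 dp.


R_total = 1.82 + 6.13 + 4.33 + 4.27 = 16.55

16.55


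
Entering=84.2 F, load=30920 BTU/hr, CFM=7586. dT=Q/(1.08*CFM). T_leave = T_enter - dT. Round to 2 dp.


dT = 30920/(1.08*7586) = 3.7740
T_leave = 84.2 - 3.7740 = 80.43 F

80.43 F


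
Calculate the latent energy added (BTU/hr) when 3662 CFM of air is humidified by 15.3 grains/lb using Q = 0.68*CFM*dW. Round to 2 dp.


Q = 0.68 * 3662 * 15.3 = 38099.45 BTU/hr

38099.45 BTU/hr


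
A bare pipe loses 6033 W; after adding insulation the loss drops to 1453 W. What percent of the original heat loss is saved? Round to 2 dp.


Savings = ((6033-1453)/6033)*100 = 75.92 %

75.92 %


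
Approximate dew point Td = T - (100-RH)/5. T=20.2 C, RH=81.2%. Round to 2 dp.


Td = 20.2 - (100-81.2)/5 = 16.44 C

16.44 C


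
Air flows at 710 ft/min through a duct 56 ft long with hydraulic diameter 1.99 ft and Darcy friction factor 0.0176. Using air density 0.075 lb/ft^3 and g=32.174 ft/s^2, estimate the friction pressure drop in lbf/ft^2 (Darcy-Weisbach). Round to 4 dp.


v_fps = 710/60 = 11.8333 ft/s
dp = 0.0176*(56/1.99)*0.075*11.8333^2/(2*32.174) = 0.0808 lbf/ft^2

0.0808 lbf/ft^2


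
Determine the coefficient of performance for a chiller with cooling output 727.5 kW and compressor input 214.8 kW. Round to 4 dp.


COP = 727.5 / 214.8 = 3.3869

3.3869


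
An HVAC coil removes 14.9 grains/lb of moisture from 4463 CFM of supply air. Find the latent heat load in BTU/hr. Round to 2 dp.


Q = 0.68 * 4463 * 14.9 = 45219.12 BTU/hr

45219.12 BTU/hr


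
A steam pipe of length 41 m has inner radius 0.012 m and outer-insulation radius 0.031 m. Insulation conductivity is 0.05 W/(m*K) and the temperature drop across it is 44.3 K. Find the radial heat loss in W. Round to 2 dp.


Q = 2*pi*0.05*41*44.3/ln(0.031/0.012) = 601.22 W

601.22 W


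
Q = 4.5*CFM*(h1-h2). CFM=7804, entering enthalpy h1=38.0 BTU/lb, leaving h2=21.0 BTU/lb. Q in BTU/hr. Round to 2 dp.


Q = 4.5 * 7804 * (38.0 - 21.0) = 597006.00 BTU/hr

597006.00 BTU/hr


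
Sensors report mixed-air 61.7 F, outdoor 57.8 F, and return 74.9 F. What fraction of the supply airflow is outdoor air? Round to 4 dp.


frac = (61.7 - 74.9) / (57.8 - 74.9) = 0.7719

0.7719


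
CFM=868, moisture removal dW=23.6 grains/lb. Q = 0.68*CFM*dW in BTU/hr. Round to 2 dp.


Q = 0.68 * 868 * 23.6 = 13929.66 BTU/hr

13929.66 BTU/hr


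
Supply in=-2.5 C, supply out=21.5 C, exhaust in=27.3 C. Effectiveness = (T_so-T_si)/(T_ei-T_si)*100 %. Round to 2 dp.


eff = (21.5-(-2.5))/(27.3-(-2.5))*100 = 80.54 %

80.54 %


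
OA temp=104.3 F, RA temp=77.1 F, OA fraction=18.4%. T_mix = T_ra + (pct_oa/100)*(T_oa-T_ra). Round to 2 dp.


T_mix = 77.1 + (18.4/100)*(104.3-77.1) = 82.10 F

82.10 F


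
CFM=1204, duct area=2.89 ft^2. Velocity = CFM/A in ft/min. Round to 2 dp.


V = 1204 / 2.89 = 416.61 ft/min

416.61 ft/min


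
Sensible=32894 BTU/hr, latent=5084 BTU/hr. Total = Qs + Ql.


Qt = 32894 + 5084 = 37978 BTU/hr

37978 BTU/hr


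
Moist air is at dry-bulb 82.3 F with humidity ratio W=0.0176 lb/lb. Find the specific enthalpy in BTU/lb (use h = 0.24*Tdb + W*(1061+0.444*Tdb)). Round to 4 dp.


h = 0.24*82.3 + 0.0176*(1061+0.444*82.3) = 39.0687 BTU/lb

39.0687 BTU/lb


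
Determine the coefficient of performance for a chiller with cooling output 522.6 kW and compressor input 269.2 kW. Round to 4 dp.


COP = 522.6 / 269.2 = 1.9413

1.9413


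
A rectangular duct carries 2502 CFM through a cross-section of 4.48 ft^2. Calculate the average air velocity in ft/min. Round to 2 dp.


V = 2502 / 4.48 = 558.48 ft/min

558.48 ft/min


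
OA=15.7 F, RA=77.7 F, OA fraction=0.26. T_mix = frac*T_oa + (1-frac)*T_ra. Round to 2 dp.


T_mix = 0.26*15.7 + 0.74*77.7 = 61.58 F

61.58 F


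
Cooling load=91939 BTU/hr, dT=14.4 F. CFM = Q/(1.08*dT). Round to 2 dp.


CFM = 91939 / (1.08 * 14.4) = 5911.72

5911.72 CFM


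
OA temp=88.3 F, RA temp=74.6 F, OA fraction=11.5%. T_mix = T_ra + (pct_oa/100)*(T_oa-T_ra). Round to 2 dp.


T_mix = 74.6 + (11.5/100)*(88.3-74.6) = 76.18 F

76.18 F


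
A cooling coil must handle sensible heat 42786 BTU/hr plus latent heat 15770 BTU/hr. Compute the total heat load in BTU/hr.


Qt = 42786 + 15770 = 58556 BTU/hr

58556 BTU/hr


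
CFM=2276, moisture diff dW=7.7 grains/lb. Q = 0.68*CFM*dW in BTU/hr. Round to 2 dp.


Q = 0.68 * 2276 * 7.7 = 11917.14 BTU/hr

11917.14 BTU/hr


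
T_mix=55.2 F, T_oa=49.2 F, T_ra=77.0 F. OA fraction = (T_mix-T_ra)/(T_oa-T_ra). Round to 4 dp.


frac = (55.2 - 77.0) / (49.2 - 77.0) = 0.7842

0.7842


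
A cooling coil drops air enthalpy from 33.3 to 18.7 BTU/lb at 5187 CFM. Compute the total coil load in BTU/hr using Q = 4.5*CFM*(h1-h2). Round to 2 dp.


Q = 4.5 * 5187 * (33.3 - 18.7) = 340785.90 BTU/hr

340785.90 BTU/hr


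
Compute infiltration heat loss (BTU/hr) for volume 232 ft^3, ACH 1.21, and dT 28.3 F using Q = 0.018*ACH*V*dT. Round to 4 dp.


Q = 0.018 * 1.21 * 232 * 28.3 = 142.9988 BTU/hr

142.9988 BTU/hr


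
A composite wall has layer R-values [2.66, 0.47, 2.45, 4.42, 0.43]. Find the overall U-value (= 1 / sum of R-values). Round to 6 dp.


R_total = 2.66 + 0.47 + 2.45 + 4.42 + 0.43 = 10.43
U = 1/10.43 = 0.095877

0.095877


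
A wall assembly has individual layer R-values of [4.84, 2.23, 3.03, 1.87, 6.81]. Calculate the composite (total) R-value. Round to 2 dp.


R_total = 4.84 + 2.23 + 3.03 + 1.87 + 6.81 = 18.78

18.78


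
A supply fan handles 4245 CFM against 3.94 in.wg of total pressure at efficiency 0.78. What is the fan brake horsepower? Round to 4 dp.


BHP = 4245 * 3.94 / (6356 * 0.78) = 3.3736 hp

3.3736 hp


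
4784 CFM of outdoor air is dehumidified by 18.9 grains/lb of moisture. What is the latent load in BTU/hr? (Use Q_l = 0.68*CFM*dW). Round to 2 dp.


Q = 0.68 * 4784 * 18.9 = 61483.97 BTU/hr

61483.97 BTU/hr


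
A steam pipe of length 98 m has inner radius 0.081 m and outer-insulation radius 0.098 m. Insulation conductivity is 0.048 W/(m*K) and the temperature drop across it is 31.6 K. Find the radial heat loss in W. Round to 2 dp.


Q = 2*pi*0.048*98*31.6/ln(0.098/0.081) = 4902.27 W

4902.27 W


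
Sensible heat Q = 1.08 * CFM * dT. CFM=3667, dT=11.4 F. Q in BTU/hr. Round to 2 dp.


Q = 1.08 * 3667 * 11.4 = 45148.10 BTU/hr

45148.10 BTU/hr


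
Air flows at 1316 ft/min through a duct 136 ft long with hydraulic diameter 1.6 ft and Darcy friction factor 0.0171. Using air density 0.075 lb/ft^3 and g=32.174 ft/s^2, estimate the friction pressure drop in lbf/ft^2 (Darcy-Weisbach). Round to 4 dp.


v_fps = 1316/60 = 21.9333 ft/s
dp = 0.0171*(136/1.6)*0.075*21.9333^2/(2*32.174) = 0.8150 lbf/ft^2

0.8150 lbf/ft^2


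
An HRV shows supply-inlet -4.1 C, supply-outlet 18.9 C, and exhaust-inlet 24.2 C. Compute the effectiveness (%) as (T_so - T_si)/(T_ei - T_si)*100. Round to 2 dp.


eff = (18.9-(-4.1))/(24.2-(-4.1))*100 = 81.27 %

81.27 %


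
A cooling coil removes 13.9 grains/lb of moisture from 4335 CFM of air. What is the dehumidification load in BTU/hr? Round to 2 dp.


Q = 0.68 * 4335 * 13.9 = 40974.42 BTU/hr

40974.42 BTU/hr


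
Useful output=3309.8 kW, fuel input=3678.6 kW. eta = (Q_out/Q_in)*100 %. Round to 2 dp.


eta = (3309.8/3678.6)*100 = 89.97 %

89.97 %


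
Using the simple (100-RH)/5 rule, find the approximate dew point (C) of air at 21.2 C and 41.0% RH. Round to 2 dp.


Td = 21.2 - (100-41.0)/5 = 9.40 C

9.40 C


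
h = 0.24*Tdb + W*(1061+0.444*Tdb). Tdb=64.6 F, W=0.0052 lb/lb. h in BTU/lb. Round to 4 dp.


h = 0.24*64.6 + 0.0052*(1061+0.444*64.6) = 21.1703 BTU/lb

21.1703 BTU/lb


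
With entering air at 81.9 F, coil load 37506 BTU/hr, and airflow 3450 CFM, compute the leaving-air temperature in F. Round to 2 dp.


dT = 37506/(1.08*3450) = 10.0660
T_leave = 81.9 - 10.0660 = 71.83 F

71.83 F


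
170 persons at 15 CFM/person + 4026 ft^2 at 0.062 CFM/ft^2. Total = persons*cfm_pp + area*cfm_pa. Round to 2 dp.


Total = 170*15 + 4026*0.062 = 2799.61 CFM

2799.61 CFM


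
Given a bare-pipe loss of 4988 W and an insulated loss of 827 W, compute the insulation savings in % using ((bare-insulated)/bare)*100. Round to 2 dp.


Savings = ((4988-827)/4988)*100 = 83.42 %

83.42 %


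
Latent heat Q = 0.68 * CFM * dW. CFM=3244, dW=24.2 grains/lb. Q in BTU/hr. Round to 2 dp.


Q = 0.68 * 3244 * 24.2 = 53383.26 BTU/hr

53383.26 BTU/hr


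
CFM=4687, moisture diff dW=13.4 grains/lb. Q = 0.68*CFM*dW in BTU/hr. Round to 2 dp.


Q = 0.68 * 4687 * 13.4 = 42707.94 BTU/hr

42707.94 BTU/hr


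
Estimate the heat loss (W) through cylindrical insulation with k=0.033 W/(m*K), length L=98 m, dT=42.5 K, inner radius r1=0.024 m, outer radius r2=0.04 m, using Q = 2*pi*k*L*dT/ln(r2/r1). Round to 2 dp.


Q = 2*pi*0.033*98*42.5/ln(0.04/0.024) = 1690.58 W

1690.58 W


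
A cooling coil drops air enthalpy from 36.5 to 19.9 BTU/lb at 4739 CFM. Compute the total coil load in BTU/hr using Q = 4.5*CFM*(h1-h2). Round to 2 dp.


Q = 4.5 * 4739 * (36.5 - 19.9) = 354003.30 BTU/hr

354003.30 BTU/hr


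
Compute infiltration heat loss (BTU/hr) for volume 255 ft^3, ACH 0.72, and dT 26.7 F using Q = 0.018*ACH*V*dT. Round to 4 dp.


Q = 0.018 * 0.72 * 255 * 26.7 = 88.2382 BTU/hr

88.2382 BTU/hr


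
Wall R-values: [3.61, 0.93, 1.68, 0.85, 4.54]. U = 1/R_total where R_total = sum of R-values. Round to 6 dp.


R_total = 3.61 + 0.93 + 1.68 + 0.85 + 4.54 = 11.61
U = 1/11.61 = 0.086133

0.086133


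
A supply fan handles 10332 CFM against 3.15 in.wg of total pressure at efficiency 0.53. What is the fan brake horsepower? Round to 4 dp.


BHP = 10332 * 3.15 / (6356 * 0.53) = 9.6613 hp

9.6613 hp


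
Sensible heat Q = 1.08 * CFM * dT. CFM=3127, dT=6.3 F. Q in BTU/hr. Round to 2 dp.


Q = 1.08 * 3127 * 6.3 = 21276.11 BTU/hr

21276.11 BTU/hr


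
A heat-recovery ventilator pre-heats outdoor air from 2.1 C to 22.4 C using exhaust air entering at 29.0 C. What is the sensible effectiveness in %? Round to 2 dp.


eff = (22.4-2.1)/(29.0-2.1)*100 = 75.46 %

75.46 %


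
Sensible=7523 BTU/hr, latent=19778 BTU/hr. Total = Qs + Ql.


Qt = 7523 + 19778 = 27301 BTU/hr

27301 BTU/hr


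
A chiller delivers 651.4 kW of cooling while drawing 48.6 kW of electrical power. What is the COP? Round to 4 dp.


COP = 651.4 / 48.6 = 13.4033

13.4033


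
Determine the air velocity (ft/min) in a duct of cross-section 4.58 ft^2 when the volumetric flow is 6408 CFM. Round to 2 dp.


V = 6408 / 4.58 = 1399.13 ft/min

1399.13 ft/min


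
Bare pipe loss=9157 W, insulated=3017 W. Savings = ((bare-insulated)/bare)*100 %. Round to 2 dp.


Savings = ((9157-3017)/9157)*100 = 67.05 %

67.05 %


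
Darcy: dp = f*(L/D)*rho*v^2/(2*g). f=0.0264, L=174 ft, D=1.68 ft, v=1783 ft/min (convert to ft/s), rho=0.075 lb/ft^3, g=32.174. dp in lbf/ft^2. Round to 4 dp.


v_fps = 1783/60 = 29.7167 ft/s
dp = 0.0264*(174/1.68)*0.075*29.7167^2/(2*32.174) = 2.8143 lbf/ft^2

2.8143 lbf/ft^2


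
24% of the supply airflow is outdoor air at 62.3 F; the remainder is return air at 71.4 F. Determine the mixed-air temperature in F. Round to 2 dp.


T_mix = 0.24*62.3 + 0.76*71.4 = 69.22 F

69.22 F


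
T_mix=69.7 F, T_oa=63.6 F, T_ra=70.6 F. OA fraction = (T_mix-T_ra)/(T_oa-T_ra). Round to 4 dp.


frac = (69.7 - 70.6) / (63.6 - 70.6) = 0.1286

0.1286


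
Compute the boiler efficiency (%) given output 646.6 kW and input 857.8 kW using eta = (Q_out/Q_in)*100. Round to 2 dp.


eta = (646.6/857.8)*100 = 75.38 %

75.38 %


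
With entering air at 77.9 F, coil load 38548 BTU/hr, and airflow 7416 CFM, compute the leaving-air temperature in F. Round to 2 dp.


dT = 38548/(1.08*7416) = 4.8129
T_leave = 77.9 - 4.8129 = 73.09 F

73.09 F


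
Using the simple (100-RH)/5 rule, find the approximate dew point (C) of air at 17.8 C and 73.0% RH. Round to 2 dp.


Td = 17.8 - (100-73.0)/5 = 12.40 C

12.40 C


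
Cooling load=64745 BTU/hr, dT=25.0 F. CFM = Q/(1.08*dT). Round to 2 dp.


CFM = 64745 / (1.08 * 25.0) = 2397.96

2397.96 CFM


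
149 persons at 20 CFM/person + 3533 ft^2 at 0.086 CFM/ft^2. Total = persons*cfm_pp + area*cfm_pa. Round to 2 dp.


Total = 149*20 + 3533*0.086 = 3283.84 CFM

3283.84 CFM


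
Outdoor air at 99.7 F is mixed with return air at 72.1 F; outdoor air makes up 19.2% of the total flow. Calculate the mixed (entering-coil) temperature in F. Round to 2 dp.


T_mix = 72.1 + (19.2/100)*(99.7-72.1) = 77.40 F

77.40 F


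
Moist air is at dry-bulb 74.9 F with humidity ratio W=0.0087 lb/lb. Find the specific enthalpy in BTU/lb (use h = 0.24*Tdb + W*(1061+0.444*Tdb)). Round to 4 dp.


h = 0.24*74.9 + 0.0087*(1061+0.444*74.9) = 27.4960 BTU/lb

27.4960 BTU/lb


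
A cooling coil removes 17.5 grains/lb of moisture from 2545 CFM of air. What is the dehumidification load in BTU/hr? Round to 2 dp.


Q = 0.68 * 2545 * 17.5 = 30285.50 BTU/hr

30285.50 BTU/hr


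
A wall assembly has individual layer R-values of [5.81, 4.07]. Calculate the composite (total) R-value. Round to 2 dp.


R_total = 5.81 + 4.07 = 9.88

9.88


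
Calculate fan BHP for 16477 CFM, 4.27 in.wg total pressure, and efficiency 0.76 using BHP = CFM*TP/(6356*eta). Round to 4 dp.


BHP = 16477 * 4.27 / (6356 * 0.76) = 14.5649 hp

14.5649 hp


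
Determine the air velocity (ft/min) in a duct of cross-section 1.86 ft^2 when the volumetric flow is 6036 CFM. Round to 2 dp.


V = 6036 / 1.86 = 3245.16 ft/min

3245.16 ft/min


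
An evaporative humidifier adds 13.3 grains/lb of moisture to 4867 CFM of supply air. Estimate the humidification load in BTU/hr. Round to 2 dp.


Q = 0.68 * 4867 * 13.3 = 44017.15 BTU/hr

44017.15 BTU/hr


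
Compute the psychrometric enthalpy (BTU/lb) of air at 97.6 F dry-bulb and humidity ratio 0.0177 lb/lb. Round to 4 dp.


h = 0.24*97.6 + 0.0177*(1061+0.444*97.6) = 42.9707 BTU/lb

42.9707 BTU/lb


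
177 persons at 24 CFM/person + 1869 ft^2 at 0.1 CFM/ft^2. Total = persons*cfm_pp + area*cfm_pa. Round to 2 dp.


Total = 177*24 + 1869*0.1 = 4434.90 CFM

4434.90 CFM


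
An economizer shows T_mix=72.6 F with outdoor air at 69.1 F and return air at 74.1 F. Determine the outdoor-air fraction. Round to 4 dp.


frac = (72.6 - 74.1) / (69.1 - 74.1) = 0.3000

0.3000


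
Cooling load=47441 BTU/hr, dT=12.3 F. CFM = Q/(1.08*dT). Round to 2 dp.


CFM = 47441 / (1.08 * 12.3) = 3571.29

3571.29 CFM


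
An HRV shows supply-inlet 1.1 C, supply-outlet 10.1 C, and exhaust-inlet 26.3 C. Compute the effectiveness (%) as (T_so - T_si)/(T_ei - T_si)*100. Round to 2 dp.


eff = (10.1-1.1)/(26.3-1.1)*100 = 35.71 %

35.71 %


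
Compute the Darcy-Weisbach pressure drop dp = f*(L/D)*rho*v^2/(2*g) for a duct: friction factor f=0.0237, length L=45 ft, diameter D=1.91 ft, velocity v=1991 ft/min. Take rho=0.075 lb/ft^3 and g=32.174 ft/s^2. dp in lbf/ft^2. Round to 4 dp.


v_fps = 1991/60 = 33.1833 ft/s
dp = 0.0237*(45/1.91)*0.075*33.1833^2/(2*32.174) = 0.7166 lbf/ft^2

0.7166 lbf/ft^2


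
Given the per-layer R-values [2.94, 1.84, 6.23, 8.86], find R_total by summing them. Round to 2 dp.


R_total = 2.94 + 1.84 + 6.23 + 8.86 = 19.87

19.87


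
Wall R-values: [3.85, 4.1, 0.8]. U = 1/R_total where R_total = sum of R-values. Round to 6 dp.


R_total = 3.85 + 4.1 + 0.8 = 8.75
U = 1/8.75 = 0.114286

0.114286


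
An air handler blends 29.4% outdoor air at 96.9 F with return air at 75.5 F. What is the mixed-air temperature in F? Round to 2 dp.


T_mix = 75.5 + (29.4/100)*(96.9-75.5) = 81.79 F

81.79 F


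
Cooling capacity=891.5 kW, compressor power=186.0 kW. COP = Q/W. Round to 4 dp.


COP = 891.5 / 186.0 = 4.7930

4.7930


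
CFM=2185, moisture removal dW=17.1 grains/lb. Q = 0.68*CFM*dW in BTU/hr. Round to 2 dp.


Q = 0.68 * 2185 * 17.1 = 25407.18 BTU/hr

25407.18 BTU/hr


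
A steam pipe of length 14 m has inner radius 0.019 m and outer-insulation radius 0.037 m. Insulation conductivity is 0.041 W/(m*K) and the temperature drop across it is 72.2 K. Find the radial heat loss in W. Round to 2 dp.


Q = 2*pi*0.041*14*72.2/ln(0.037/0.019) = 390.70 W

390.70 W


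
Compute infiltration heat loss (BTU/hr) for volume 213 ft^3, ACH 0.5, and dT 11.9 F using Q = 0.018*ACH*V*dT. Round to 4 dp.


Q = 0.018 * 0.5 * 213 * 11.9 = 22.8123 BTU/hr

22.8123 BTU/hr


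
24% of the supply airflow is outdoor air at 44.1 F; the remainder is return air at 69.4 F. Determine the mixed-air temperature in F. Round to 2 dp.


T_mix = 0.24*44.1 + 0.76*69.4 = 63.33 F

63.33 F


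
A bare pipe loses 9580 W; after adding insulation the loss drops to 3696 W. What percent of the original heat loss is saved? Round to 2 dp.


Savings = ((9580-3696)/9580)*100 = 61.42 %

61.42 %


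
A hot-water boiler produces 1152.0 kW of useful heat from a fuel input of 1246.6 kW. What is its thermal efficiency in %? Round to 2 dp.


eta = (1152.0/1246.6)*100 = 92.41 %

92.41 %


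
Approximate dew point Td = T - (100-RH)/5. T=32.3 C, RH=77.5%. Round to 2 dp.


Td = 32.3 - (100-77.5)/5 = 27.80 C

27.80 C


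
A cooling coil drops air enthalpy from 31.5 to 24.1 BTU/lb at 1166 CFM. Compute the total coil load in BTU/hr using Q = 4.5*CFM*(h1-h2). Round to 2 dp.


Q = 4.5 * 1166 * (31.5 - 24.1) = 38827.80 BTU/hr

38827.80 BTU/hr


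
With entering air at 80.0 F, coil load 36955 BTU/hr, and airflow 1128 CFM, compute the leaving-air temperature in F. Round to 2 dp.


dT = 36955/(1.08*1128) = 30.3347
T_leave = 80.0 - 30.3347 = 49.67 F

49.67 F


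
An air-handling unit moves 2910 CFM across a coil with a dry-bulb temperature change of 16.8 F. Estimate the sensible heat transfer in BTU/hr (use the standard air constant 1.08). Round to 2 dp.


Q = 1.08 * 2910 * 16.8 = 52799.04 BTU/hr

52799.04 BTU/hr


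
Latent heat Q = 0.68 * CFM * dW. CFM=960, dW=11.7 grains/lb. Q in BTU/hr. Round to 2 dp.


Q = 0.68 * 960 * 11.7 = 7637.76 BTU/hr

7637.76 BTU/hr


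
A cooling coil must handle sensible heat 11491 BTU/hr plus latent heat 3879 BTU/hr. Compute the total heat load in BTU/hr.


Qt = 11491 + 3879 = 15370 BTU/hr

15370 BTU/hr


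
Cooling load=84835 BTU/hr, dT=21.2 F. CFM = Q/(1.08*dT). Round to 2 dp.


CFM = 84835 / (1.08 * 21.2) = 3705.23

3705.23 CFM


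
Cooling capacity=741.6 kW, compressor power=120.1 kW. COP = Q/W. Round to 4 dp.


COP = 741.6 / 120.1 = 6.1749

6.1749


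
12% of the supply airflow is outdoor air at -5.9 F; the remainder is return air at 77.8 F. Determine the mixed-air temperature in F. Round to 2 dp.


T_mix = 0.12*(-5.9) + 0.88*77.8 = 67.76 F

67.76 F


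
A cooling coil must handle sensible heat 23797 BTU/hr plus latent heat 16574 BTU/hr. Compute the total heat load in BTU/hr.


Qt = 23797 + 16574 = 40371 BTU/hr

40371 BTU/hr


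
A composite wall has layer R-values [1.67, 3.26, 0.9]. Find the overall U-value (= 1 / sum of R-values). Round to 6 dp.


R_total = 1.67 + 3.26 + 0.9 = 5.83
U = 1/5.83 = 0.171527

0.171527


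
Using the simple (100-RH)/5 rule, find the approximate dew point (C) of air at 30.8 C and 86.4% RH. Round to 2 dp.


Td = 30.8 - (100-86.4)/5 = 28.08 C

28.08 C


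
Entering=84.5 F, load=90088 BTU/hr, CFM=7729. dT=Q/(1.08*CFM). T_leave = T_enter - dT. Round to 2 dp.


dT = 90088/(1.08*7729) = 10.7924
T_leave = 84.5 - 10.7924 = 73.71 F

73.71 F


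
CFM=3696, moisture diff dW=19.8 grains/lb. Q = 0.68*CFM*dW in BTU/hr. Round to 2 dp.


Q = 0.68 * 3696 * 19.8 = 49762.94 BTU/hr

49762.94 BTU/hr


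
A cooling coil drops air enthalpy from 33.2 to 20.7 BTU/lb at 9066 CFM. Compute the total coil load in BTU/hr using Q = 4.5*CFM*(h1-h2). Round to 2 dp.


Q = 4.5 * 9066 * (33.2 - 20.7) = 509962.50 BTU/hr

509962.50 BTU/hr


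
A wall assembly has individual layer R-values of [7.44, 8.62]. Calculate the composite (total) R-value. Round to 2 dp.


R_total = 7.44 + 8.62 = 16.06

16.06


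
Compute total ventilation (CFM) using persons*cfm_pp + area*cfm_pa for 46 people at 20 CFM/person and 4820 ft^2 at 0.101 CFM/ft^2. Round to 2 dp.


Total = 46*20 + 4820*0.101 = 1406.82 CFM

1406.82 CFM


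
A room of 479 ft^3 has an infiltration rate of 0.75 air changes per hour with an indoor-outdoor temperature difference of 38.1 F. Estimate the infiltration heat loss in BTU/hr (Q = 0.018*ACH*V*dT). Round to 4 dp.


Q = 0.018 * 0.75 * 479 * 38.1 = 246.3737 BTU/hr

246.3737 BTU/hr


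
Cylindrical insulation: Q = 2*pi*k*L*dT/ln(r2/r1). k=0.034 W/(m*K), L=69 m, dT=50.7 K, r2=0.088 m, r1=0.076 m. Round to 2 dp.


Q = 2*pi*0.034*69*50.7/ln(0.088/0.076) = 5097.67 W

5097.67 W


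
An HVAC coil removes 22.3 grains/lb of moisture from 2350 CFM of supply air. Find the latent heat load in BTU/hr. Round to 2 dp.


Q = 0.68 * 2350 * 22.3 = 35635.40 BTU/hr

35635.40 BTU/hr


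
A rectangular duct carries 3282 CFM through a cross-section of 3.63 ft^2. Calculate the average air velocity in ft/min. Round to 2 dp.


V = 3282 / 3.63 = 904.13 ft/min

904.13 ft/min


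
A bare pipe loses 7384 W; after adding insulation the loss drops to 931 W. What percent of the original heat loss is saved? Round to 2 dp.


Savings = ((7384-931)/7384)*100 = 87.39 %

87.39 %


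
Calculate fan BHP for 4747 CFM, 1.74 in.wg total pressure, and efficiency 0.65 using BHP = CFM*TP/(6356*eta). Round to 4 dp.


BHP = 4747 * 1.74 / (6356 * 0.65) = 1.9993 hp

1.9993 hp


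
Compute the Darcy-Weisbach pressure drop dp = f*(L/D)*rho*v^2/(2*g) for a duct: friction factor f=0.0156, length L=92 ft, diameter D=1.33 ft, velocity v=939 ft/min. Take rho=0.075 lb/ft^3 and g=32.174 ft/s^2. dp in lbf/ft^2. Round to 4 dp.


v_fps = 939/60 = 15.65 ft/s
dp = 0.0156*(92/1.33)*0.075*15.65^2/(2*32.174) = 0.3080 lbf/ft^2

0.3080 lbf/ft^2


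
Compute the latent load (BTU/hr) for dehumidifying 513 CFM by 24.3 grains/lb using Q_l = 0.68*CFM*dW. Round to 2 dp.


Q = 0.68 * 513 * 24.3 = 8476.81 BTU/hr

8476.81 BTU/hr


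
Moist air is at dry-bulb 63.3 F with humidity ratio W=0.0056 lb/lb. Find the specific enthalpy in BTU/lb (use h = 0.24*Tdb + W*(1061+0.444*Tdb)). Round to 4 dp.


h = 0.24*63.3 + 0.0056*(1061+0.444*63.3) = 21.2910 BTU/lb

21.2910 BTU/lb


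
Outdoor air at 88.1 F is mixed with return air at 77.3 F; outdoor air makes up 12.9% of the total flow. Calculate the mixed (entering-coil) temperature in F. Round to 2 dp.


T_mix = 77.3 + (12.9/100)*(88.1-77.3) = 78.69 F

78.69 F


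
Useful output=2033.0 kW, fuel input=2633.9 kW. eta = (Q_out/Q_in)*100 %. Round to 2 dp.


eta = (2033.0/2633.9)*100 = 77.19 %

77.19 %


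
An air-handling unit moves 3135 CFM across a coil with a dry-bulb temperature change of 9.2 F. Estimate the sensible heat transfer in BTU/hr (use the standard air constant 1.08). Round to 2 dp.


Q = 1.08 * 3135 * 9.2 = 31149.36 BTU/hr

31149.36 BTU/hr


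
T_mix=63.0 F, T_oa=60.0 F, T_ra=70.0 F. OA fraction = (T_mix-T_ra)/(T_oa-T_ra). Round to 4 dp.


frac = (63.0 - 70.0) / (60.0 - 70.0) = 0.7000

0.7000


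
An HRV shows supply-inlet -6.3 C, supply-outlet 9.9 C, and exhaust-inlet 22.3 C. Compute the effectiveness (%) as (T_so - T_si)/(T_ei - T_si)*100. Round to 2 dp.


eff = (9.9-(-6.3))/(22.3-(-6.3))*100 = 56.64 %

56.64 %


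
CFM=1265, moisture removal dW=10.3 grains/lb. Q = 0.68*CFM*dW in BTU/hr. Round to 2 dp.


Q = 0.68 * 1265 * 10.3 = 8860.06 BTU/hr

8860.06 BTU/hr


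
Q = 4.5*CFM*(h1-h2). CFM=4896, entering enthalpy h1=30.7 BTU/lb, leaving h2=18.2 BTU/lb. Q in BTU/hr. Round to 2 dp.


Q = 4.5 * 4896 * (30.7 - 18.2) = 275400.00 BTU/hr

275400.00 BTU/hr


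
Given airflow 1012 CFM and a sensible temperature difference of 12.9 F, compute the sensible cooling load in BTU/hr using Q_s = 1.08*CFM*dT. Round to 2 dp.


Q = 1.08 * 1012 * 12.9 = 14099.18 BTU/hr

14099.18 BTU/hr


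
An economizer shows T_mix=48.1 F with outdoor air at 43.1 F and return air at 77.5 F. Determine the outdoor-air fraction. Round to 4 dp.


frac = (48.1 - 77.5) / (43.1 - 77.5) = 0.8547

0.8547


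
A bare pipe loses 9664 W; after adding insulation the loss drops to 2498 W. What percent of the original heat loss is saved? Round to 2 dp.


Savings = ((9664-2498)/9664)*100 = 74.15 %

74.15 %


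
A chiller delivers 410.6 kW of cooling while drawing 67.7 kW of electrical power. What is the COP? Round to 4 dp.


COP = 410.6 / 67.7 = 6.0650

6.0650


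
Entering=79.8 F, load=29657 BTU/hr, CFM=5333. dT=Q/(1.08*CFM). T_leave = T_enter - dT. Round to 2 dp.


dT = 29657/(1.08*5333) = 5.1491
T_leave = 79.8 - 5.1491 = 74.65 F

74.65 F


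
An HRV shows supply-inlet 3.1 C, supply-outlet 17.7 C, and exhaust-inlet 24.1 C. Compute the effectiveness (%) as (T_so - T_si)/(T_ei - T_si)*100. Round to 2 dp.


eff = (17.7-3.1)/(24.1-3.1)*100 = 69.52 %

69.52 %


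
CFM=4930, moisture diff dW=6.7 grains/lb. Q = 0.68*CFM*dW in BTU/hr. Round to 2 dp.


Q = 0.68 * 4930 * 6.7 = 22461.08 BTU/hr

22461.08 BTU/hr


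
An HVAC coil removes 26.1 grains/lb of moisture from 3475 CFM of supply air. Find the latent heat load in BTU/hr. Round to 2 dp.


Q = 0.68 * 3475 * 26.1 = 61674.30 BTU/hr

61674.30 BTU/hr


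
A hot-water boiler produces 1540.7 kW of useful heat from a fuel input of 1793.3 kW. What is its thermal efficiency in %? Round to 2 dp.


eta = (1540.7/1793.3)*100 = 85.91 %

85.91 %


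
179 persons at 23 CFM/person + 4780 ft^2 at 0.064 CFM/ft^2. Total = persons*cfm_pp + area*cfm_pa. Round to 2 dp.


Total = 179*23 + 4780*0.064 = 4422.92 CFM

4422.92 CFM


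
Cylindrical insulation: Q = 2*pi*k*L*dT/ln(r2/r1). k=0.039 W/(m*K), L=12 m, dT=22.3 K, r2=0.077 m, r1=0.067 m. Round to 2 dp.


Q = 2*pi*0.039*12*22.3/ln(0.077/0.067) = 471.37 W

471.37 W


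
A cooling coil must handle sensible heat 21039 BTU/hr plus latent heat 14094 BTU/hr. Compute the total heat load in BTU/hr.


Qt = 21039 + 14094 = 35133 BTU/hr

35133 BTU/hr


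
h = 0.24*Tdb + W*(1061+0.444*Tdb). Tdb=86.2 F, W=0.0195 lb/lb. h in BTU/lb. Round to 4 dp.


h = 0.24*86.2 + 0.0195*(1061+0.444*86.2) = 42.1238 BTU/lb

42.1238 BTU/lb


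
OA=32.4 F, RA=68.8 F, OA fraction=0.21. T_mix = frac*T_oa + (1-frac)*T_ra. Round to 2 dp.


T_mix = 0.21*32.4 + 0.79*68.8 = 61.16 F

61.16 F


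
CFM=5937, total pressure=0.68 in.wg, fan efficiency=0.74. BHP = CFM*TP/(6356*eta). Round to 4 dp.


BHP = 5937 * 0.68 / (6356 * 0.74) = 0.8583 hp

0.8583 hp


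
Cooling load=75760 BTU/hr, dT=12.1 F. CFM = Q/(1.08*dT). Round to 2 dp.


CFM = 75760 / (1.08 * 12.1) = 5797.37

5797.37 CFM


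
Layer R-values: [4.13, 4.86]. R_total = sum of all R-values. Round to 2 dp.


R_total = 4.13 + 4.86 = 8.99

8.99


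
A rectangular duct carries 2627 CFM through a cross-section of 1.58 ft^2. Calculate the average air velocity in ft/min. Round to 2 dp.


V = 2627 / 1.58 = 1662.66 ft/min

1662.66 ft/min


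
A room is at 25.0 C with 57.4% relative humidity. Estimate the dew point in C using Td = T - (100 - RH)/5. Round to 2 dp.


Td = 25.0 - (100-57.4)/5 = 16.48 C

16.48 C


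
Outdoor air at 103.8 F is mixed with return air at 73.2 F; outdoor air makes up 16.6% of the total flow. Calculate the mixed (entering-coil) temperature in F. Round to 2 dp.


T_mix = 73.2 + (16.6/100)*(103.8-73.2) = 78.28 F

78.28 F


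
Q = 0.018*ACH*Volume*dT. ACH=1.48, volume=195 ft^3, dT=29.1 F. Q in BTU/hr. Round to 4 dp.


Q = 0.018 * 1.48 * 195 * 29.1 = 151.1687 BTU/hr

151.1687 BTU/hr


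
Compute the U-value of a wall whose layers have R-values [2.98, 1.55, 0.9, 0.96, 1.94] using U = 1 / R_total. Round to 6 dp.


R_total = 2.98 + 1.55 + 0.9 + 0.96 + 1.94 = 8.33
U = 1/8.33 = 0.120048

0.120048


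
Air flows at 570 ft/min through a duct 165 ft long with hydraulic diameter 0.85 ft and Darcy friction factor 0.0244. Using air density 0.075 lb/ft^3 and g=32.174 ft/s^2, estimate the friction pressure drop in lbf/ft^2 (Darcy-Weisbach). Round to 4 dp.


v_fps = 570/60 = 9.5 ft/s
dp = 0.0244*(165/0.85)*0.075*9.5^2/(2*32.174) = 0.4982 lbf/ft^2

0.4982 lbf/ft^2
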